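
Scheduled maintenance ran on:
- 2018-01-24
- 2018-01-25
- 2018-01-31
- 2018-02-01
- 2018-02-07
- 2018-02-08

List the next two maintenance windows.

Gaps: 1, 6, 1, 6, 1 days — not constant, but cyclic with period 2.
The events fall on every Wednesday and Thursday.
Next Wednesday: 2018-02-14.
The following Thursday is 2018-02-15.

2018-02-14, 2018-02-15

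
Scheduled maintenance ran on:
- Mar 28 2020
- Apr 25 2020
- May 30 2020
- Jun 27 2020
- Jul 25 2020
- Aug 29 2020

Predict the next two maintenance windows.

Sep 26 2020, Oct 31 2020

All Saturdays; the gaps (28, 35, 28, 28, 35) vary with month length.
This is the last Saturday of each month.
Last Saturday of September 2020: Sep 26 2020.
October 2020 ends with Saturday Oct 31 2020.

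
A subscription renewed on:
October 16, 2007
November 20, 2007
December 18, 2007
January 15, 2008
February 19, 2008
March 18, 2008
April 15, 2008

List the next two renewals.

May 20, 2008; June 17, 2008

All dates are Tuesdays, 35, 28, 28, 35, 28, 28 days apart.
Specifically, the 3rd Tuesday of each month.
3rd Tuesday of May 2008: May 20, 2008.
3rd Tuesday of June 2008: June 17, 2008.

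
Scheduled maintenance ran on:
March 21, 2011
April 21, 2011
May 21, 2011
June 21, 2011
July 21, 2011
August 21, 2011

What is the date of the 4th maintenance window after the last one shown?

Each date is the 21st; the gaps (31, 30, 31, 30, 31) track the month lengths.
The rule is the 21st of each month.
Next: September 2011 → September 21, 2011.
Next: October 2011 → October 21, 2011.
Next: November 2011 → November 21, 2011.
December 2011: December 21, 2011.

December 21, 2011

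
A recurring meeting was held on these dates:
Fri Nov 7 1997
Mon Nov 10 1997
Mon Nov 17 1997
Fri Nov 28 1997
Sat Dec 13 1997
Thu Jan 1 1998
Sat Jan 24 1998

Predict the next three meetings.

Fri Feb 20 1998, Mon Mar 23 1998, Mon Apr 27 1998

Gaps: 3, 7, 11, 15, 19, 23 days — each gap is 4 larger than the previous one.
Next gap: 27 days. Sat Jan 24 1998 + 27 days = Fri Feb 20 1998.
Next gap: 31 days. Fri Feb 20 1998 + 31 days = Mon Mar 23 1998.
Next gap: 35 days. Mon Mar 23 1998 + 35 days = Mon Apr 27 1998.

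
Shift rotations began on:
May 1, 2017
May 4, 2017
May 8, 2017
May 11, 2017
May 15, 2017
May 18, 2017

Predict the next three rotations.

May 22, 2017; May 25, 2017; May 29, 2017

The gap pattern 3, 4, 3, 4, 3 repeats every 2 events.
These are the Mondays and Thursdays of each week.
Next Monday: May 22, 2017.
Next Thursday: May 25, 2017.
The following Monday is May 29, 2017.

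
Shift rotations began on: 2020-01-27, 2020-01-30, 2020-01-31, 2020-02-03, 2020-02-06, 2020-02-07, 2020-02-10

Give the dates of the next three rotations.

2020-02-13, 2020-02-14, 2020-02-17

Gaps: 3, 1, 3, 3, 1, 3 days — not constant, but cyclic with period 3.
The events fall on every Monday, Thursday and Friday.
The following Thursday is 2020-02-13.
The following Friday is 2020-02-14.
The following Monday is 2020-02-17.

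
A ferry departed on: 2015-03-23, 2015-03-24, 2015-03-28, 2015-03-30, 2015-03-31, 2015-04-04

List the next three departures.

2015-04-06, 2015-04-07, 2015-04-11

Gaps: 1, 4, 2, 1, 4 days — not constant, but cyclic with period 3.
The events fall on every Monday, Tuesday and Saturday.
Next Monday: 2015-04-06.
The following Tuesday is 2015-04-07.
The following Saturday is 2015-04-11.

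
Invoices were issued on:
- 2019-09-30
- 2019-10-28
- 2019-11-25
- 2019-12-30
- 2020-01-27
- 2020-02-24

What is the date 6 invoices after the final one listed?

Every date is a Monday; gaps 28, 28, 35, 28, 28 days.
Each is the last Monday of its month (at least one falls on the 29th or later, ruling out '4th Monday').
March 2020 ends with Monday 2020-03-30.
April 2020 ends with Monday 2020-04-27.
May 2020 ends with Monday 2020-05-25.
Last Monday of June 2020: 2020-06-29.
Last Monday of July 2020: 2020-07-27.
Last Monday of August 2020: 2020-08-31.

2020-08-31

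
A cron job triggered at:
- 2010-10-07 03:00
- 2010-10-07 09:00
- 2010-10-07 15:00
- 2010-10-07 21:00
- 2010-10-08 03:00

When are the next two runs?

2010-10-08 09:00, 2010-10-08 15:00

Spacing: 6, 6, 6, 6 h — constant 6 h.
2010-10-08 03:00 + 6 h = 2010-10-08 09:00.
2010-10-08 09:00 + 6 h = 2010-10-08 15:00.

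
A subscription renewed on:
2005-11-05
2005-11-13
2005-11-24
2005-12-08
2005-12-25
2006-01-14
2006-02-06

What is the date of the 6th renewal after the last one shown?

Intervals are 8, 11, 14, 17, 20, 23 days — an arithmetic progression with common difference 3.
Next gap: 26 days. 2006-02-06 + 26 days = 2006-03-04.
Next gap: 29 days. 2006-03-04 + 29 days = 2006-04-02.
Next gap: 32 days. 2006-04-02 + 32 days = 2006-05-04.
Next gap: 35 days. 2006-05-04 + 35 days = 2006-06-08.
Next gap: 38 days. 2006-06-08 + 38 days = 2006-07-16.
Next gap: 41 days. 2006-07-16 + 41 days = 2006-08-26.

2006-08-26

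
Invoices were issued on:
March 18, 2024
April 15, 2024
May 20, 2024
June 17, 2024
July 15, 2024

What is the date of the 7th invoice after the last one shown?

All dates are Mondays, 28, 35, 28, 28 days apart.
Specifically, the 3rd Monday of each month.
3rd Monday of August 2024: August 19, 2024.
September 2024 — 3rd Monday is September 16, 2024.
October 2024 — 3rd Monday is October 21, 2024.
November 2024 — 3rd Monday is November 18, 2024.
3rd Monday of December 2024: December 16, 2024.
January 2025 — 3rd Monday is January 20, 2025.
February 2025 — 3rd Monday is February 17, 2025.

February 17, 2025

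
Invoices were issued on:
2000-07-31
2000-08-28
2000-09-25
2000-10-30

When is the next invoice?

2000-11-27

All Mondays; the gaps (28, 28, 35) vary with month length.
This is the last Monday of each month.
November 2000 ends with Monday 2000-11-27.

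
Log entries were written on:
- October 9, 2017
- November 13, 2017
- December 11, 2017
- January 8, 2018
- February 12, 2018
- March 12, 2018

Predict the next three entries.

Gaps: 35, 28, 28, 35, 28 days — a mix of 28 and 35. Every date is a Monday.
Each is the 2nd Monday of its month.
April 2018 — 2nd Monday is April 9, 2018.
May 2018 — 2nd Monday is May 14, 2018.
2nd Monday of June 2018: June 11, 2018.

April 9, 2018; May 14, 2018; June 11, 2018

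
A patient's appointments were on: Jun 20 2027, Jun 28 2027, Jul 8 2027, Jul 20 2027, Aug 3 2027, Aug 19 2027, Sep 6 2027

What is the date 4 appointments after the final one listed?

Gaps: 8, 10, 12, 14, 16, 18 days — each gap is 2 larger than the previous one.
Next gap: 20 days. Sep 6 2027 + 20 days = Sep 26 2027.
Next gap: 22 days. Sep 26 2027 + 22 days = Oct 18 2027.
Next gap: 24 days. Oct 18 2027 + 24 days = Nov 11 2027.
Next gap: 26 days. Nov 11 2027 + 26 days = Dec 7 2027.

Dec 7 2027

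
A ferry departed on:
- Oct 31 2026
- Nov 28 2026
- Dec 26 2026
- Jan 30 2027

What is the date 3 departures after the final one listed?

These are Saturdays with 28, 28, 35-day gaps.
Each is the final Saturday of its month — Oct 31 2026 is past the 28th, so '4th Saturday' doesn't fit.
February 2027 ends with Saturday Feb 27 2027.
March 2027 ends with Saturday Mar 27 2027.
Last Saturday of April 2027: Apr 24 2027.

Apr 24 2027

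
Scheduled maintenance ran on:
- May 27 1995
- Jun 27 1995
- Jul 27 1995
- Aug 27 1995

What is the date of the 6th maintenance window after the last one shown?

Feb 27 1996

Each date is the 27th; the gaps (31, 30, 31) track the month lengths.
The rule is the 27th of each month.
September 1995: Sep 27 1995.
Next: October 1995 → Oct 27 1995.
Next: November 1995 → Nov 27 1995.
December 1995: Dec 27 1995.
January 1996: Jan 27 1996.
February 1996: Feb 27 1996.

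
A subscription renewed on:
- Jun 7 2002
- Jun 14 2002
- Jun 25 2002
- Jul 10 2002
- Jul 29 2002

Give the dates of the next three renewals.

Intervals are 7, 11, 15, 19 days — an arithmetic progression with common difference 4.
Next gap: 23 days. Jul 29 2002 + 23 days = Aug 21 2002.
Next gap: 27 days. Aug 21 2002 + 27 days = Sep 17 2002.
Next gap: 31 days. Sep 17 2002 + 31 days = Oct 18 2002.

Aug 21 2002, Sep 17 2002, Oct 18 2002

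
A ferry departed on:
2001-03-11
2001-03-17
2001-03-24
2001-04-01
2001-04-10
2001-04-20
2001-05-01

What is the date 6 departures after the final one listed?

2001-07-27

The spacing grows by 1 each time: 6, 7, 8, 9, 10, 11 days.
Next gap: 12 days. 2001-05-01 + 12 days = 2001-05-13.
Next gap: 13 days. 2001-05-13 + 13 days = 2001-05-26.
Next gap: 14 days. 2001-05-26 + 14 days = 2001-06-09.
Next gap: 15 days. 2001-06-09 + 15 days = 2001-06-24.
Next gap: 16 days. 2001-06-24 + 16 days = 2001-07-10.
Next gap: 17 days. 2001-07-10 + 17 days = 2001-07-27.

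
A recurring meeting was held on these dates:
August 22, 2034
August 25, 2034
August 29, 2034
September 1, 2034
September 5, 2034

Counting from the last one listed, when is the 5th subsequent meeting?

September 22, 2034

The gap pattern 3, 4, 3, 4 repeats every 2 events.
These are the Tuesdays and Fridays of each week.
Next Friday: September 8, 2034.
Next Tuesday: September 12, 2034.
The following Friday is September 15, 2034.
Next Tuesday: September 19, 2034.
Next Friday: September 22, 2034.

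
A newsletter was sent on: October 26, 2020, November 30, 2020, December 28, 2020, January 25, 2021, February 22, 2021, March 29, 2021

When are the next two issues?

All Mondays; the gaps (35, 28, 28, 28, 35) vary with month length.
This is the last Monday of each month.
April 2021 ends with Monday April 26, 2021.
Last Monday of May 2021: May 31, 2021.

April 26, 2021; May 31, 2021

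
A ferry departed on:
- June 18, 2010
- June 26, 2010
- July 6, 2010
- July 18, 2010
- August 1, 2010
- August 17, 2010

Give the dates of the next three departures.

September 4, 2010; September 24, 2010; October 16, 2010

Gaps: 8, 10, 12, 14, 16 days — each gap is 2 larger than the previous one.
Next gap: 18 days. August 17, 2010 + 18 days = September 4, 2010.
Next gap: 20 days. September 4, 2010 + 20 days = September 24, 2010.
Next gap: 22 days. September 24, 2010 + 22 days = October 16, 2010.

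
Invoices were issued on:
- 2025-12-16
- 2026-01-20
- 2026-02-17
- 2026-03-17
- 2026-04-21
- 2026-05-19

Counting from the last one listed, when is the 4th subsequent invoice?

2026-09-15

These are Tuesdays at 28- or 35-day spacing (35, 28, 28, 35, 28).
The pattern: 3rd Tuesday of the month.
3rd Tuesday of June 2026: 2026-06-16.
3rd Tuesday of July 2026: 2026-07-21.
3rd Tuesday of August 2026: 2026-08-18.
3rd Tuesday of September 2026: 2026-09-15.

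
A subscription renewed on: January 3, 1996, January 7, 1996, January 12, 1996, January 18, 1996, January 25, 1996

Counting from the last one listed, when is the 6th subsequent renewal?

March 28, 1996

The spacing grows by 1 each time: 4, 5, 6, 7 days.
Next gap: 8 days. January 25, 1996 + 8 days = February 2, 1996.
Next gap: 9 days. February 2, 1996 + 9 days = February 11, 1996.
Next gap: 10 days. February 11, 1996 + 10 days = February 21, 1996.
Next gap: 11 days. February 21, 1996 + 11 days = March 3, 1996.
Next gap: 12 days. March 3, 1996 + 12 days = March 15, 1996.
Next gap: 13 days. March 15, 1996 + 13 days = March 28, 1996.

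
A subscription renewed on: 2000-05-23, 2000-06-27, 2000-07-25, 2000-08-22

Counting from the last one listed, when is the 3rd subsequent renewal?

2000-11-28

These are Tuesdays at 28- or 35-day spacing (35, 28, 28).
The pattern: 4th Tuesday of the month.
4th Tuesday of September 2000: 2000-09-26.
October 2000 — 4th Tuesday is 2000-10-24.
November 2000 — 4th Tuesday is 2000-11-28.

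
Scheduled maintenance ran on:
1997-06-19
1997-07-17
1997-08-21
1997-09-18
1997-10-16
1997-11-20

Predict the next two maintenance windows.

Gaps: 28, 35, 28, 28, 35 days — a mix of 28 and 35. Every date is a Thursday.
Each is the 3rd Thursday of its month.
3rd Thursday of December 1997: 1997-12-18.
January 1998 — 3rd Thursday is 1998-01-15.

1997-12-18, 1998-01-15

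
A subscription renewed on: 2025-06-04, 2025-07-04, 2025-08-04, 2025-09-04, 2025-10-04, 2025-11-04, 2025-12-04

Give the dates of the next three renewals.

2026-01-04, 2026-02-04, 2026-03-04

Each date is the 4th; the gaps (30, 31, 31, 30, 31, 30) track the month lengths.
The rule is the 4th of each month.
Next: January 2026 → 2026-01-04.
Next: February 2026 → 2026-02-04.
March 2026: 2026-03-04.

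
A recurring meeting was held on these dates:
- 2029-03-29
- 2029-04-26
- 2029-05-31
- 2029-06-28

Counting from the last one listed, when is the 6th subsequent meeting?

All Thursdays; the gaps (28, 35, 28) vary with month length.
This is the last Thursday of each month.
July 2029 ends with Thursday 2029-07-26.
August 2029 ends with Thursday 2029-08-30.
September 2029 ends with Thursday 2029-09-27.
October 2029 ends with Thursday 2029-10-25.
November 2029 ends with Thursday 2029-11-29.
December 2029 ends with Thursday 2029-12-27.

2029-12-27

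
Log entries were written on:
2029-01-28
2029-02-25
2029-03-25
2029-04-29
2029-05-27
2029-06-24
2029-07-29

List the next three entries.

All Sundays; the gaps (28, 28, 35, 28, 28, 35) vary with month length.
This is the last Sunday of each month.
August 2029 ends with Sunday 2029-08-26.
Last Sunday of September 2029: 2029-09-30.
Last Sunday of October 2029: 2029-10-28.

2029-08-26, 2029-09-30, 2029-10-28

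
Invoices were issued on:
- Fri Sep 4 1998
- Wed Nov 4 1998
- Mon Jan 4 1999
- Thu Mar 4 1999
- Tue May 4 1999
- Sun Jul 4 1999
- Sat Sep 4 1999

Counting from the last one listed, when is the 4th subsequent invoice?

Thu May 4 2000

Gaps: 61, 61, 59, 61, 61, 62 days — not constant. Every event is on the 4th of the month.
Pattern: the 4th of every 2 months.
November 1999: Thu Nov 4 1999.
Next: January 2000 → Tue Jan 4 2000.
Next: March 2000 → Sat Mar 4 2000.
May 2000: Thu May 4 2000.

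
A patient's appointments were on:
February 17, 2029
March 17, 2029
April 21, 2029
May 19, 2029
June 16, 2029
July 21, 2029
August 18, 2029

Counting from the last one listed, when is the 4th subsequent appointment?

Gaps: 28, 35, 28, 28, 35, 28 days — a mix of 28 and 35. Every date is a Saturday.
Each is the 3rd Saturday of its month.
September 2029 — 3rd Saturday is September 15, 2029.
October 2029 — 3rd Saturday is October 20, 2029.
3rd Saturday of November 2029: November 17, 2029.
3rd Saturday of December 2029: December 15, 2029.

December 15, 2029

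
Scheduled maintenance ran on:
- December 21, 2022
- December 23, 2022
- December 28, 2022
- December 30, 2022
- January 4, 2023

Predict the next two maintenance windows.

January 6, 2023; January 11, 2023

Every event lands on a Wednesday or Friday (gaps cycle 2, 5, 2, 5).
So the schedule is: every Wednesday and Friday.
Next Friday: January 6, 2023.
The following Wednesday is January 11, 2023.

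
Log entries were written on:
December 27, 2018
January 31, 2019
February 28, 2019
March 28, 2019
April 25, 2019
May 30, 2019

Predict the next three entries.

These are Thursdays with 35, 28, 28, 28, 35-day gaps.
Each is the final Thursday of its month — January 31, 2019 is past the 28th, so '4th Thursday' doesn't fit.
Last Thursday of June 2019: June 27, 2019.
July 2019 ends with Thursday July 25, 2019.
Last Thursday of August 2019: August 29, 2019.

June 27, 2019; July 25, 2019; August 29, 2019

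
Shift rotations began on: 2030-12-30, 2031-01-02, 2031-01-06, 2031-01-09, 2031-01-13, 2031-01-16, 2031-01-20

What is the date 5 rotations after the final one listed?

Every event lands on a Monday or Thursday (gaps cycle 3, 4, 3, 4, 3, 4).
So the schedule is: every Monday and Thursday.
The following Thursday is 2031-01-23.
Next Monday: 2031-01-27.
The following Thursday is 2031-01-30.
The following Monday is 2031-02-03.
Next Thursday: 2031-02-06.

2031-02-06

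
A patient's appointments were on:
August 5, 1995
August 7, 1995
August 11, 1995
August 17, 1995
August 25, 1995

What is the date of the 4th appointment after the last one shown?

October 16, 1995

The spacing grows by 2 each time: 2, 4, 6, 8 days.
Next gap: 10 days. August 25, 1995 + 10 days = September 4, 1995.
Next gap: 12 days. September 4, 1995 + 12 days = September 16, 1995.
Next gap: 14 days. September 16, 1995 + 14 days = September 30, 1995.
Next gap: 16 days. September 30, 1995 + 16 days = October 16, 1995.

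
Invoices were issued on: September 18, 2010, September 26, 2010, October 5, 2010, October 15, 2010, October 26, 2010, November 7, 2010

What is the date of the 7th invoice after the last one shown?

February 27, 2011

Intervals are 8, 9, 10, 11, 12 days — an arithmetic progression with common difference 1.
Next gap: 13 days. November 7, 2010 + 13 days = November 20, 2010.
Next gap: 14 days. November 20, 2010 + 14 days = December 4, 2010.
Next gap: 15 days. December 4, 2010 + 15 days = December 19, 2010.
Next gap: 16 days. December 19, 2010 + 16 days = January 4, 2011.
Next gap: 17 days. January 4, 2011 + 17 days = January 21, 2011.
Next gap: 18 days. January 21, 2011 + 18 days = February 8, 2011.
Next gap: 19 days. February 8, 2011 + 19 days = February 27, 2011.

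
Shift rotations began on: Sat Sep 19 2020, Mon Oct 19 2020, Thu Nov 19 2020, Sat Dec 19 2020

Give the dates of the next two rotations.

Gaps: 30, 31, 30 days — not constant. Every event is on the 19th of the month.
Pattern: the 19th of each month.
January 2021: Tue Jan 19 2021.
February 2021: Fri Feb 19 2021.

Tue Jan 19 2021, Fri Feb 19 2021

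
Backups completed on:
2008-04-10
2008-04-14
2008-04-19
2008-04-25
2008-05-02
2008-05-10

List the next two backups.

Gaps: 4, 5, 6, 7, 8 days — each gap is 1 larger than the previous one.
Next gap: 9 days. 2008-05-10 + 9 days = 2008-05-19.
Next gap: 10 days. 2008-05-19 + 10 days = 2008-05-29.

2008-05-19, 2008-05-29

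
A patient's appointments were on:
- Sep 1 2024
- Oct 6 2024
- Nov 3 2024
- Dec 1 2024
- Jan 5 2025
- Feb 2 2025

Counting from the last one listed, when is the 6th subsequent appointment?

Aug 3 2025

Gaps: 35, 28, 28, 35, 28 days — a mix of 28 and 35. Every date is a Sunday.
Each is the 1st Sunday of its month.
March 2025 — 1st Sunday is Mar 2 2025.
1st Sunday of April 2025: Apr 6 2025.
1st Sunday of May 2025: May 4 2025.
1st Sunday of June 2025: Jun 1 2025.
July 2025 — 1st Sunday is Jul 6 2025.
August 2025 — 1st Sunday is Aug 3 2025.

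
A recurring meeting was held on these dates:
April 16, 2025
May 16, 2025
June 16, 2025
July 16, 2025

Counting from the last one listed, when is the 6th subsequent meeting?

January 16, 2026

Each date is the 16th; the gaps (30, 31, 30) track the month lengths.
The rule is the 16th of each month.
Next: August 2025 → August 16, 2025.
September 2025: September 16, 2025.
October 2025: October 16, 2025.
November 2025: November 16, 2025.
December 2025: December 16, 2025.
Next: January 2026 → January 16, 2026.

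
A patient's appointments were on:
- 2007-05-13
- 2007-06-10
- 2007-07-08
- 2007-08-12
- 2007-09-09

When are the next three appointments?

These are Sundays at 28- or 35-day spacing (28, 28, 35, 28).
The pattern: 2nd Sunday of the month.
2nd Sunday of October 2007: 2007-10-14.
2nd Sunday of November 2007: 2007-11-11.
December 2007 — 2nd Sunday is 2007-12-09.

2007-10-14, 2007-11-11, 2007-12-09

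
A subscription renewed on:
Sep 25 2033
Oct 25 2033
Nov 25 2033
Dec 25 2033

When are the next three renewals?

The day-of-month is always 25 (30, 31, 30 days between events).
So this recurs on the 25th of each month.
Next: January 2034 → Jan 25 2034.
February 2034: Feb 25 2034.
Next: March 2034 → Mar 25 2034.

Jan 25 2034, Feb 25 2034, Mar 25 2034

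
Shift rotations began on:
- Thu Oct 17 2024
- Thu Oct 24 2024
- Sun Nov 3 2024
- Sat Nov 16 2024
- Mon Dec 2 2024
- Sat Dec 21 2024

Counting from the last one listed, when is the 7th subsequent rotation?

Sat Jul 26 2025

Intervals are 7, 10, 13, 16, 19 days — an arithmetic progression with common difference 3.
Next gap: 22 days. Sat Dec 21 2024 + 22 days = Sun Jan 12 2025.
Next gap: 25 days. Sun Jan 12 2025 + 25 days = Thu Feb 6 2025.
Next gap: 28 days. Thu Feb 6 2025 + 28 days = Thu Mar 6 2025.
Next gap: 31 days. Thu Mar 6 2025 + 31 days = Sun Apr 6 2025.
Next gap: 34 days. Sun Apr 6 2025 + 34 days = Sat May 10 2025.
Next gap: 37 days. Sat May 10 2025 + 37 days = Mon Jun 16 2025.
Next gap: 40 days. Mon Jun 16 2025 + 40 days = Sat Jul 26 2025.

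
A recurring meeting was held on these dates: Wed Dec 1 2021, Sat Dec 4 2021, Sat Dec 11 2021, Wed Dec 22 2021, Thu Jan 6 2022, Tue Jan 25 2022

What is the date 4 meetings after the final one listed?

Sat May 21 2022

Intervals are 3, 7, 11, 15, 19 days — an arithmetic progression with common difference 4.
Next gap: 23 days. Tue Jan 25 2022 + 23 days = Thu Feb 17 2022.
Next gap: 27 days. Thu Feb 17 2022 + 27 days = Wed Mar 16 2022.
Next gap: 31 days. Wed Mar 16 2022 + 31 days = Sat Apr 16 2022.
Next gap: 35 days. Sat Apr 16 2022 + 35 days = Sat May 21 2022.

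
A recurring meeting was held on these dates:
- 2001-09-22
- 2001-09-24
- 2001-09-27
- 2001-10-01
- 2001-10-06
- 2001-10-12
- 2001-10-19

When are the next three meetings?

2001-10-27, 2001-11-05, 2001-11-15

The spacing grows by 1 each time: 2, 3, 4, 5, 6, 7 days.
Next gap: 8 days. 2001-10-19 + 8 days = 2001-10-27.
Next gap: 9 days. 2001-10-27 + 9 days = 2001-11-05.
Next gap: 10 days. 2001-11-05 + 10 days = 2001-11-15.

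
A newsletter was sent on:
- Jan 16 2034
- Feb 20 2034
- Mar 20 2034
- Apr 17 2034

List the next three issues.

These are Mondays at 28- or 35-day spacing (35, 28, 28).
The pattern: 3rd Monday of the month.
3rd Monday of May 2034: May 15 2034.
June 2034 — 3rd Monday is Jun 19 2034.
3rd Monday of July 2034: Jul 17 2034.

May 15 2034, Jun 19 2034, Jul 17 2034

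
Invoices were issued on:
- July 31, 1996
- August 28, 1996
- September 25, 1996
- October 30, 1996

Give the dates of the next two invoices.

These are Wednesdays with 28, 28, 35-day gaps.
Each is the final Wednesday of its month — July 31, 1996 is past the 28th, so '4th Wednesday' doesn't fit.
November 1996 ends with Wednesday November 27, 1996.
Last Wednesday of December 1996: December 25, 1996.

November 27, 1996; December 25, 1996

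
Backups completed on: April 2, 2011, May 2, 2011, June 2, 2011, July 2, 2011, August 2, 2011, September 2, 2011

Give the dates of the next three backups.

October 2, 2011; November 2, 2011; December 2, 2011

Gaps: 30, 31, 30, 31, 31 days — not constant. Every event is on the 2nd of the month.
Pattern: the 2nd of each month.
Next: October 2011 → October 2, 2011.
November 2011: November 2, 2011.
December 2011: December 2, 2011.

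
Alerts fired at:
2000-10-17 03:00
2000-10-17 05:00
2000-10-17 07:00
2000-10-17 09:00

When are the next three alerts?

2000-10-17 11:00, 2000-10-17 13:00, 2000-10-17 15:00

The interval is a steady 2 hours (2, 2, 2).
2000-10-17 09:00 + 2 h = 2000-10-17 11:00.
2000-10-17 11:00 + 2 h = 2000-10-17 13:00.
2000-10-17 13:00 + 2 h = 2000-10-17 15:00.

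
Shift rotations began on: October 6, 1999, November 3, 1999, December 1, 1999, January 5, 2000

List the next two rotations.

All dates are Wednesdays, 28, 28, 35 days apart.
Specifically, the 1st Wednesday of each month.
February 2000 — 1st Wednesday is February 2, 2000.
1st Wednesday of March 2000: March 1, 2000.

February 2, 2000; March 1, 2000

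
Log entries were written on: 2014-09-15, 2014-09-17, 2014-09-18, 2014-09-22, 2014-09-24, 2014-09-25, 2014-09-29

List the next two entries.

2014-10-01, 2014-10-02

Every event lands on a Monday or Wednesday or Thursday (gaps cycle 2, 1, 4, 2, 1, 4).
So the schedule is: every Monday, Wednesday and Thursday.
The following Wednesday is 2014-10-01.
The following Thursday is 2014-10-02.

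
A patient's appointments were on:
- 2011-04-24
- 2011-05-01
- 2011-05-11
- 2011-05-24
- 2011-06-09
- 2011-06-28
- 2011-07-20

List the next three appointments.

2011-08-14, 2011-09-11, 2011-10-12

Gaps: 7, 10, 13, 16, 19, 22 days — each gap is 3 larger than the previous one.
Next gap: 25 days. 2011-07-20 + 25 days = 2011-08-14.
Next gap: 28 days. 2011-08-14 + 28 days = 2011-09-11.
Next gap: 31 days. 2011-09-11 + 31 days = 2011-10-12.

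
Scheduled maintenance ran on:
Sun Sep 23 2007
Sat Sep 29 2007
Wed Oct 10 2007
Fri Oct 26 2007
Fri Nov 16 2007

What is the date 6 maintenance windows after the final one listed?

Fri Jul 4 2008

Gaps: 6, 11, 16, 21 days — each gap is 5 larger than the previous one.
Next gap: 26 days. Fri Nov 16 2007 + 26 days = Wed Dec 12 2007.
Next gap: 31 days. Wed Dec 12 2007 + 31 days = Sat Jan 12 2008.
Next gap: 36 days. Sat Jan 12 2008 + 36 days = Sun Feb 17 2008.
Next gap: 41 days. Sun Feb 17 2008 + 41 days = Sat Mar 29 2008.
Next gap: 46 days. Sat Mar 29 2008 + 46 days = Wed May 14 2008.
Next gap: 51 days. Wed May 14 2008 + 51 days = Fri Jul 4 2008.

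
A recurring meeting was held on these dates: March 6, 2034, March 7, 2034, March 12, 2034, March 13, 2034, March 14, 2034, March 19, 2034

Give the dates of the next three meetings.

March 20, 2034; March 21, 2034; March 26, 2034

Gaps: 1, 5, 1, 1, 5 days — not constant, but cyclic with period 3.
The events fall on every Monday, Tuesday and Sunday.
The following Monday is March 20, 2034.
The following Tuesday is March 21, 2034.
The following Sunday is March 26, 2034.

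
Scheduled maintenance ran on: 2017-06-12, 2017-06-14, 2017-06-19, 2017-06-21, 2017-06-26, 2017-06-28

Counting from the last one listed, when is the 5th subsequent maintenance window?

The gap pattern 2, 5, 2, 5, 2 repeats every 2 events.
These are the Mondays and Wednesdays of each week.
The following Monday is 2017-07-03.
The following Wednesday is 2017-07-05.
Next Monday: 2017-07-10.
The following Wednesday is 2017-07-12.
Next Monday: 2017-07-17.

2017-07-17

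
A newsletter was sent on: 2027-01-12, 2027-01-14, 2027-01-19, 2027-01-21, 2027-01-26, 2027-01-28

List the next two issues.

Every event lands on a Tuesday or Thursday (gaps cycle 2, 5, 2, 5, 2).
So the schedule is: every Tuesday and Thursday.
Next Tuesday: 2027-02-02.
Next Thursday: 2027-02-04.

2027-02-02, 2027-02-04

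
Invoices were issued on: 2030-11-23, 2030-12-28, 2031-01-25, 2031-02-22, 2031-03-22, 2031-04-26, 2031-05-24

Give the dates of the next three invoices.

Gaps: 35, 28, 28, 28, 35, 28 days — a mix of 28 and 35. Every date is a Saturday.
Each is the 4th Saturday of its month.
4th Saturday of June 2031: 2031-06-28.
July 2031 — 4th Saturday is 2031-07-26.
August 2031 — 4th Saturday is 2031-08-23.

2031-06-28, 2031-07-26, 2031-08-23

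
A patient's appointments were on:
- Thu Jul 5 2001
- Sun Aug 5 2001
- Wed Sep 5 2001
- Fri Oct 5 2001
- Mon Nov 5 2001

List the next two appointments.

The day-of-month is always 5 (31, 31, 30, 31 days between events).
So this recurs on the 5th of each month.
Next: December 2001 → Wed Dec 5 2001.
Next: January 2002 → Sat Jan 5 2002.

Wed Dec 5 2001, Sat Jan 5 2002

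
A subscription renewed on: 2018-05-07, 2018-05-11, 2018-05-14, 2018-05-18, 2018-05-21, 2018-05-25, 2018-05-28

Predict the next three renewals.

2018-06-01, 2018-06-04, 2018-06-08

Gaps: 4, 3, 4, 3, 4, 3 days — not constant, but cyclic with period 2.
The events fall on every Monday and Friday.
The following Friday is 2018-06-01.
Next Monday: 2018-06-04.
The following Friday is 2018-06-08.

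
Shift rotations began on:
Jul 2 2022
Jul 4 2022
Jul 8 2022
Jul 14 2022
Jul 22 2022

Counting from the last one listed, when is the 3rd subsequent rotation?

Aug 27 2022

The spacing grows by 2 each time: 2, 4, 6, 8 days.
Next gap: 10 days. Jul 22 2022 + 10 days = Aug 1 2022.
Next gap: 12 days. Aug 1 2022 + 12 days = Aug 13 2022.
Next gap: 14 days. Aug 13 2022 + 14 days = Aug 27 2022.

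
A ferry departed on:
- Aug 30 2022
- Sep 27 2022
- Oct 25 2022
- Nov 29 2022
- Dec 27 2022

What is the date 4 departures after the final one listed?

All Tuesdays; the gaps (28, 28, 35, 28) vary with month length.
This is the last Tuesday of each month.
Last Tuesday of January 2023: Jan 31 2023.
Last Tuesday of February 2023: Feb 28 2023.
March 2023 ends with Tuesday Mar 28 2023.
Last Tuesday of April 2023: Apr 25 2023.

Apr 25 2023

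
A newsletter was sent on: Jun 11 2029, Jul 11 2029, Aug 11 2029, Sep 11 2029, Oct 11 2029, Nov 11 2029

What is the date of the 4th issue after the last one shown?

Each date is the 11th; the gaps (30, 31, 31, 30, 31) track the month lengths.
The rule is the 11th of each month.
Next: December 2029 → Dec 11 2029.
Next: January 2030 → Jan 11 2030.
February 2030: Feb 11 2030.
March 2030: Mar 11 2030.

Mar 11 2030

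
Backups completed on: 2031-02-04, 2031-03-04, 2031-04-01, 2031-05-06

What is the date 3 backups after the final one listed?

Gaps: 28, 28, 35 days — a mix of 28 and 35. Every date is a Tuesday.
Each is the 1st Tuesday of its month.
June 2031 — 1st Tuesday is 2031-06-03.
July 2031 — 1st Tuesday is 2031-07-01.
August 2031 — 1st Tuesday is 2031-08-05.

2031-08-05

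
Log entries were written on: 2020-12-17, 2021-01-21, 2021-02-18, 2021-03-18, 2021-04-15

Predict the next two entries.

These are Thursdays at 28- or 35-day spacing (35, 28, 28, 28).
The pattern: 3rd Thursday of the month.
May 2021 — 3rd Thursday is 2021-05-20.
June 2021 — 3rd Thursday is 2021-06-17.

2021-05-20, 2021-06-17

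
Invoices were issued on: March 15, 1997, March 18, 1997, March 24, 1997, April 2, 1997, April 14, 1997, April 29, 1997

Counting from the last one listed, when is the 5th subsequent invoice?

August 27, 1997

Gaps: 3, 6, 9, 12, 15 days — each gap is 3 larger than the previous one.
Next gap: 18 days. April 29, 1997 + 18 days = May 17, 1997.
Next gap: 21 days. May 17, 1997 + 21 days = June 7, 1997.
Next gap: 24 days. June 7, 1997 + 24 days = July 1, 1997.
Next gap: 27 days. July 1, 1997 + 27 days = July 28, 1997.
Next gap: 30 days. July 28, 1997 + 30 days = August 27, 1997.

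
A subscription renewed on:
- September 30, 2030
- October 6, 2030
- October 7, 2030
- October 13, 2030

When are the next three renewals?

The gap pattern 6, 1, 6 repeats every 2 events.
These are the Mondays and Sundays of each week.
Next Monday: October 14, 2030.
The following Sunday is October 20, 2030.
Next Monday: October 21, 2030.

October 14, 2030; October 20, 2030; October 21, 2030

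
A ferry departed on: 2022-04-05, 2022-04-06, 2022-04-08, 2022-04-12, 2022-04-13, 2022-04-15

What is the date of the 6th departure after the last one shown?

The gap pattern 1, 2, 4, 1, 2 repeats every 3 events.
These are the Tuesdays, Wednesdays and Fridays of each week.
Next Tuesday: 2022-04-19.
The following Wednesday is 2022-04-20.
The following Friday is 2022-04-22.
The following Tuesday is 2022-04-26.
Next Wednesday: 2022-04-27.
Next Friday: 2022-04-29.

2022-04-29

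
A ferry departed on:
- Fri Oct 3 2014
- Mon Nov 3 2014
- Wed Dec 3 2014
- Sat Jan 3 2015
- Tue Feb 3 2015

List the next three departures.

Tue Mar 3 2015, Fri Apr 3 2015, Sun May 3 2015

Each date is the 3rd; the gaps (31, 30, 31, 31) track the month lengths.
The rule is the 3rd of each month.
March 2015: Tue Mar 3 2015.
Next: April 2015 → Fri Apr 3 2015.
Next: May 2015 → Sun May 3 2015.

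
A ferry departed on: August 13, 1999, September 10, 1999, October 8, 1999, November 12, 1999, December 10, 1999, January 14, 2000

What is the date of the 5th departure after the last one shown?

Gaps: 28, 28, 35, 28, 35 days — a mix of 28 and 35. Every date is a Friday.
Each is the 2nd Friday of its month.
2nd Friday of February 2000: February 11, 2000.
March 2000 — 2nd Friday is March 10, 2000.
April 2000 — 2nd Friday is April 14, 2000.
2nd Friday of May 2000: May 12, 2000.
2nd Friday of June 2000: June 9, 2000.

June 9, 2000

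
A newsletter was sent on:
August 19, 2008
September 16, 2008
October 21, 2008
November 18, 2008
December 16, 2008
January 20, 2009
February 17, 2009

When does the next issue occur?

Gaps: 28, 35, 28, 28, 35, 28 days — a mix of 28 and 35. Every date is a Tuesday.
Each is the 3rd Tuesday of its month.
3rd Tuesday of March 2009: March 17, 2009.

March 17, 2009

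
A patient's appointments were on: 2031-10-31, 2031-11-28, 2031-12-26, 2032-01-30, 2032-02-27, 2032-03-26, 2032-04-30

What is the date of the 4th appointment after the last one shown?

2032-08-27

All Fridays; the gaps (28, 28, 35, 28, 28, 35) vary with month length.
This is the last Friday of each month.
May 2032 ends with Friday 2032-05-28.
June 2032 ends with Friday 2032-06-25.
Last Friday of July 2032: 2032-07-30.
Last Friday of August 2032: 2032-08-27.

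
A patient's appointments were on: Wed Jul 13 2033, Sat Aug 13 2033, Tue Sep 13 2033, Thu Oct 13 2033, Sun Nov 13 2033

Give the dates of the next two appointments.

Gaps: 31, 31, 30, 31 days — not constant. Every event is on the 13th of the month.
Pattern: the 13th of each month.
Next: December 2033 → Tue Dec 13 2033.
January 2034: Fri Jan 13 2034.

Tue Dec 13 2033, Fri Jan 13 2034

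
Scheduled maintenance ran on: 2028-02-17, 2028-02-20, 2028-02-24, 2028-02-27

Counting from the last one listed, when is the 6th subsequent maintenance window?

2028-03-19

Gaps: 3, 4, 3 days — not constant, but cyclic with period 2.
The events fall on every Thursday and Sunday.
The following Thursday is 2028-03-02.
The following Sunday is 2028-03-05.
The following Thursday is 2028-03-09.
The following Sunday is 2028-03-12.
Next Thursday: 2028-03-16.
The following Sunday is 2028-03-19.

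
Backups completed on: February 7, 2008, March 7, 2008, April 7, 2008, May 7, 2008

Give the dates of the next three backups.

June 7, 2008; July 7, 2008; August 7, 2008

Each date is the 7th; the gaps (29, 31, 30) track the month lengths.
The rule is the 7th of each month.
June 2008: June 7, 2008.
Next: July 2008 → July 7, 2008.
August 2008: August 7, 2008.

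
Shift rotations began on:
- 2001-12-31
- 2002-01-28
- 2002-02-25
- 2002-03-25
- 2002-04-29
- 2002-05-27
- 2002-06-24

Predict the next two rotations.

These are Mondays with 28, 28, 28, 35, 28, 28-day gaps.
Each is the final Monday of its month — 2001-12-31 is past the 28th, so '4th Monday' doesn't fit.
July 2002 ends with Monday 2002-07-29.
August 2002 ends with Monday 2002-08-26.

2002-07-29, 2002-08-26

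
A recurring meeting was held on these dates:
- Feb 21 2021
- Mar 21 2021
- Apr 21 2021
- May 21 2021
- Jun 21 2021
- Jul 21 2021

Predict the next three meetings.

Aug 21 2021, Sep 21 2021, Oct 21 2021

The day-of-month is always 21 (28, 31, 30, 31, 30 days between events).
So this recurs on the 21st of each month.
August 2021: Aug 21 2021.
September 2021: Sep 21 2021.
Next: October 2021 → Oct 21 2021.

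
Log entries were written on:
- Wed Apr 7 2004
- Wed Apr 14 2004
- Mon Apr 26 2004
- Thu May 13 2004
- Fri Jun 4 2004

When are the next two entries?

Thu Jul 1 2004, Mon Aug 2 2004

Gaps: 7, 12, 17, 22 days — each gap is 5 larger than the previous one.
Next gap: 27 days. Fri Jun 4 2004 + 27 days = Thu Jul 1 2004.
Next gap: 32 days. Thu Jul 1 2004 + 32 days = Mon Aug 2 2004.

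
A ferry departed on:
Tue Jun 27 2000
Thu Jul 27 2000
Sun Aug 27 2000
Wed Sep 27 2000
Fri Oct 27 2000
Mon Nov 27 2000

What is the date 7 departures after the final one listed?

The day-of-month is always 27 (30, 31, 31, 30, 31 days between events).
So this recurs on the 27th of each month.
December 2000: Wed Dec 27 2000.
January 2001: Sat Jan 27 2001.
February 2001: Tue Feb 27 2001.
Next: March 2001 → Tue Mar 27 2001.
April 2001: Fri Apr 27 2001.
May 2001: Sun May 27 2001.
June 2001: Wed Jun 27 2001.

Wed Jun 27 2001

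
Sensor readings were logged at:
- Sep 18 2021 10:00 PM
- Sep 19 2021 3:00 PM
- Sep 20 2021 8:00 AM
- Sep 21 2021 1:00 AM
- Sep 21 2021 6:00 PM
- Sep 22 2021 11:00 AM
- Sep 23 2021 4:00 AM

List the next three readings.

Sep 23 2021 9:00 PM, Sep 24 2021 2:00 PM, Sep 25 2021 7:00 AM

The interval is a steady 17 hours (17, 17, 17, 17, 17, 17).
Sep 23 2021 4:00 AM + 17 h = Sep 23 2021 9:00 PM.
Sep 23 2021 9:00 PM + 17 h = Sep 24 2021 2:00 PM.
Sep 24 2021 2:00 PM + 17 h = Sep 25 2021 7:00 AM.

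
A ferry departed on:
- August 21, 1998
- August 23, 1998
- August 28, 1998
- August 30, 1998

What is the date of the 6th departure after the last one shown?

September 20, 1998

Gaps: 2, 5, 2 days — not constant, but cyclic with period 2.
The events fall on every Friday and Sunday.
The following Friday is September 4, 1998.
Next Sunday: September 6, 1998.
The following Friday is September 11, 1998.
The following Sunday is September 13, 1998.
The following Friday is September 18, 1998.
Next Sunday: September 20, 1998.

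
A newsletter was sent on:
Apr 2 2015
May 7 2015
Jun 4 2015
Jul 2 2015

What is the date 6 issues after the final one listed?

Jan 7 2016

Gaps: 35, 28, 28 days — a mix of 28 and 35. Every date is a Thursday.
Each is the 1st Thursday of its month.
August 2015 — 1st Thursday is Aug 6 2015.
1st Thursday of September 2015: Sep 3 2015.
October 2015 — 1st Thursday is Oct 1 2015.
November 2015 — 1st Thursday is Nov 5 2015.
1st Thursday of December 2015: Dec 3 2015.
January 2016 — 1st Thursday is Jan 7 2016.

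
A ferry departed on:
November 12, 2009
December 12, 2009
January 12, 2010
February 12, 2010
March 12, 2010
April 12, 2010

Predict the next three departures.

Each date is the 12th; the gaps (30, 31, 31, 28, 31) track the month lengths.
The rule is the 12th of each month.
May 2010: May 12, 2010.
Next: June 2010 → June 12, 2010.
July 2010: July 12, 2010.

May 12, 2010; June 12, 2010; July 12, 2010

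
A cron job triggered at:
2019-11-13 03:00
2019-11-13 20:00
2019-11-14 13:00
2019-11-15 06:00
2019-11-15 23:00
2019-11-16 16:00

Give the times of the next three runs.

The interval is a steady 17 hours (17, 17, 17, 17, 17).
2019-11-16 16:00 + 17 h = 2019-11-17 09:00.
2019-11-17 09:00 + 17 h = 2019-11-18 02:00.
2019-11-18 02:00 + 17 h = 2019-11-18 19:00.

2019-11-17 09:00, 2019-11-18 02:00, 2019-11-18 19:00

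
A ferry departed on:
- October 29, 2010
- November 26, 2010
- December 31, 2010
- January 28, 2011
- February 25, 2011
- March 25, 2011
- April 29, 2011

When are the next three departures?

Every date is a Friday; gaps 28, 35, 28, 28, 28, 35 days.
Each is the last Friday of its month (at least one falls on the 29th or later, ruling out '4th Friday').
Last Friday of May 2011: May 27, 2011.
June 2011 ends with Friday June 24, 2011.
Last Friday of July 2011: July 29, 2011.

May 27, 2011; June 24, 2011; July 29, 2011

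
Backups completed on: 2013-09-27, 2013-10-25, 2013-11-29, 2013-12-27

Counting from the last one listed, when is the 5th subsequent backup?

2014-05-30

These are Fridays with 28, 35, 28-day gaps.
Each is the final Friday of its month — 2013-11-29 is past the 28th, so '4th Friday' doesn't fit.
January 2014 ends with Friday 2014-01-31.
Last Friday of February 2014: 2014-02-28.
March 2014 ends with Friday 2014-03-28.
April 2014 ends with Friday 2014-04-25.
May 2014 ends with Friday 2014-05-30.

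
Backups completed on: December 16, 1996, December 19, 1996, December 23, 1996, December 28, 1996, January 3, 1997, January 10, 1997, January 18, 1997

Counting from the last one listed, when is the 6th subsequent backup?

Intervals are 3, 4, 5, 6, 7, 8 days — an arithmetic progression with common difference 1.
Next gap: 9 days. January 18, 1997 + 9 days = January 27, 1997.
Next gap: 10 days. January 27, 1997 + 10 days = February 6, 1997.
Next gap: 11 days. February 6, 1997 + 11 days = February 17, 1997.
Next gap: 12 days. February 17, 1997 + 12 days = March 1, 1997.
Next gap: 13 days. March 1, 1997 + 13 days = March 14, 1997.
Next gap: 14 days. March 14, 1997 + 14 days = March 28, 1997.

March 28, 1997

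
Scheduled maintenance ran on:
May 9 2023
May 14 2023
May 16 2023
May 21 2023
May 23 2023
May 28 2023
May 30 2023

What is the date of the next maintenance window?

Every event lands on a Tuesday or Sunday (gaps cycle 5, 2, 5, 2, 5, 2).
So the schedule is: every Tuesday and Sunday.
Next Sunday: Jun 4 2023.

Jun 4 2023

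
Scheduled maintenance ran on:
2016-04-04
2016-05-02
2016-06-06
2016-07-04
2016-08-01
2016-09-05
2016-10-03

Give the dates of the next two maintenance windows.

2016-11-07, 2016-12-05

All dates are Mondays, 28, 35, 28, 28, 35, 28 days apart.
Specifically, the 1st Monday of each month.
1st Monday of November 2016: 2016-11-07.
1st Monday of December 2016: 2016-12-05.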